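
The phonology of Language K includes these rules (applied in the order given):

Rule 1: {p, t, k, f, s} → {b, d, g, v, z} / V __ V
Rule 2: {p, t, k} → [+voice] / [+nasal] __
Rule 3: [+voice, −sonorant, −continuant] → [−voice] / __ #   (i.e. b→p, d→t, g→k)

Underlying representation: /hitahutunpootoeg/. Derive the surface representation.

hidahudunboodoek

Rule 1 (intervocalic voicing): /t/ is a voiceless obstruent between vowels /i/ and /a/, so it voices to [d]. /t/ is a voiceless obstruent between vowels /u/ and /u/, so it voices to [d]. /t/ is a voiceless obstruent between vowels /o/ and /o/, so it voices to [d]. /hitahutunpootoeg/ → hidahudunpoodoeg.
Rule 2 (post-nasal voicing): /p/ is a voiceless stop immediately after the nasal /n/, so it voices to [b]. /hidahudunpoodoeg/ → hidahudunboodoeg.
Rule 3 (final devoicing): /g/ is a voiced stop in word-final position, so it devoices to [k]. /hidahudunboodoeg/ → hidahudunboodoek.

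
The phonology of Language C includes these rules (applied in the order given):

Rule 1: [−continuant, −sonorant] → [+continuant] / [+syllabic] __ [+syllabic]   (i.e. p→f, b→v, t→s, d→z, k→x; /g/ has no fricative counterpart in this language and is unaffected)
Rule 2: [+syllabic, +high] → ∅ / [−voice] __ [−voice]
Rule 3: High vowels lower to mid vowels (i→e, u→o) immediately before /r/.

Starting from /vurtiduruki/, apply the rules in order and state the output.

Rule 1 (intervocalic spirantization): /d/ is a stop between vowels /i/ and /u/, so it spirantizes to the fricative [z]. /k/ is a stop between vowels /u/ and /i/, so it spirantizes to the fricative [x]. /vurtiduruki/ → vurtizuruxi.
Rule 2 (high vowel syncope): no segment meets the environment; /vurtizuruxi/ is unchanged.
Rule 3 (pre-rhotic lowering): /u/ is a high vowel immediately before /r/, so it lowers to [o]. /u/ is a high vowel immediately before /r/, so it lowers to [o]. /vurtizuruxi/ → vortizoruxi.

vortizoruxi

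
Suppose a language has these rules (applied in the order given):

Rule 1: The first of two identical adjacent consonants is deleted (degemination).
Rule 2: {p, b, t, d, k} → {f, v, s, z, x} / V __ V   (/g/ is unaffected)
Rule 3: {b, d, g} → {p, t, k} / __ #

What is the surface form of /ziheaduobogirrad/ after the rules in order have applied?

Rule 1 (degemination): /rr/ is a geminate; the first /r/ deletes. /ziheaduobogirrad/ → ziheaduobogirad.
Rule 2 (intervocalic spirantization): /d/ is a stop between vowels /a/ and /u/, so it spirantizes to the fricative [z]. /b/ is a stop between vowels /o/ and /o/, so it spirantizes to the fricative [v]. /ziheaduobogirad/ → ziheazuovogirad.
Rule 3 (final devoicing): /d/ is a voiced stop in word-final position, so it devoices to [t]. /ziheazuovogirad/ → ziheazuovogirat.

ziheazuovogirat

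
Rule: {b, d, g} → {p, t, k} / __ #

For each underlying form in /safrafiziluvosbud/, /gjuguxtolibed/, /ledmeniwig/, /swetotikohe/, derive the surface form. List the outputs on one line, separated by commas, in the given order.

safrafiziluvosbut, gjuguxtolibet, ledmeniwik, swetotikohe

/safrafiziluvosbud/: /d/ is a voiced stop in word-final position, so it devoices to [t]. → [safrafiziluvosbut].
/gjuguxtolibed/: /d/ is a voiced stop in word-final position, so it devoices to [t]. → [gjuguxtolibet].
/ledmeniwig/: /g/ is a voiced stop in word-final position, so it devoices to [k]. → [ledmeniwik].
/swetotikohe/: the rule's environment is not met; surfaces unchanged as [swetotikohe].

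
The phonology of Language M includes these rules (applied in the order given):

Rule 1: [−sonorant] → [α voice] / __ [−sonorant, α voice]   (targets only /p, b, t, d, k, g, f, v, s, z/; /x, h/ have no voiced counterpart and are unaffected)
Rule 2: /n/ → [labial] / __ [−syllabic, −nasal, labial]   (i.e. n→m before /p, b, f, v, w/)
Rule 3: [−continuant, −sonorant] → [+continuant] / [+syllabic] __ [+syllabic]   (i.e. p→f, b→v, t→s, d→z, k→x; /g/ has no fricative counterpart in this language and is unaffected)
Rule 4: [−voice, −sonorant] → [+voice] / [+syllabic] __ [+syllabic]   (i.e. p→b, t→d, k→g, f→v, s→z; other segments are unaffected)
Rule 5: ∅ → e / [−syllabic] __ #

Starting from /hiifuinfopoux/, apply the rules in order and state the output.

hiivuimfovouxe

Rule 1 (regressive voicing assimilation): no segment meets the environment; /hiifuinfopoux/ is unchanged.
Rule 2 (nasal place assimilation): /n/ precedes the labial consonant /f/, so it assimilates in place to [m]. /hiifuinfopoux/ → hiifuimfopoux.
Rule 3 (intervocalic spirantization): /p/ is a stop between vowels /o/ and /o/, so it spirantizes to the fricative [f]. /hiifuimfopoux/ → hiifuimfofoux.
Rule 4 (intervocalic voicing): /f/ is a voiceless obstruent between vowels /i/ and /u/, so it voices to [v]. /f/ is a voiceless obstruent between vowels /o/ and /o/, so it voices to [v]. /hiifuimfofoux/ → hiivuimfovoux.
Rule 5 (final e-epenthesis): the form ends in the consonant /x/, so [e] is inserted word-finally. /hiivuimfovoux/ → hiivuimfovouxe.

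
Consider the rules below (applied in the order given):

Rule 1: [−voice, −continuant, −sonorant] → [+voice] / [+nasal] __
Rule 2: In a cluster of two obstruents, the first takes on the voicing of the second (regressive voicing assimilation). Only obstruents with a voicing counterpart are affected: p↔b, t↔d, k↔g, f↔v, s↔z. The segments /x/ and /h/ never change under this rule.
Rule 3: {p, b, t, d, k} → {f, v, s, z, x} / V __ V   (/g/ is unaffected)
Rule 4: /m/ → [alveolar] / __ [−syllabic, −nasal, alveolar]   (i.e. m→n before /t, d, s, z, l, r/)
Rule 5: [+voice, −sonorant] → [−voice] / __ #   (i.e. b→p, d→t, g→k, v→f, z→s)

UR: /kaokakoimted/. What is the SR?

kaoxaxoindet

Rule 1 (post-nasal voicing): /t/ is a voiceless stop immediately after the nasal /m/, so it voices to [d]. /kaokakoimted/ → kaokakoimded.
Rule 2 (regressive voicing assimilation): no segment meets the environment; /kaokakoimded/ is unchanged.
Rule 3 (intervocalic spirantization): /k/ is a stop between vowels /o/ and /a/, so it spirantizes to the fricative [x]. /k/ is a stop between vowels /a/ and /o/, so it spirantizes to the fricative [x]. /kaokakoimded/ → kaoxaxoimded.
Rule 4 (nasal place assimilation): /m/ precedes the alveolar consonant /d/, so it assimilates in place to [n]. /kaoxaxoimded/ → kaoxaxoinded.
Rule 5 (final devoicing): /d/ is a voiced obstruent in word-final position, so it devoices to [t]. /kaoxaxoinded/ → kaoxaxoindet.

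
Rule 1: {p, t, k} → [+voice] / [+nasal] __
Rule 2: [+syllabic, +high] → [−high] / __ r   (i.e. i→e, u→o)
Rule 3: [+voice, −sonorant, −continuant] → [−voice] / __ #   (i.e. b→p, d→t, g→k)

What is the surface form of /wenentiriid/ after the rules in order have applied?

wenenderiit

Rule 1 (post-nasal voicing): /t/ is a voiceless stop immediately after the nasal /n/, so it voices to [d]. /wenentiriid/ → wenendiriid.
Rule 2 (pre-rhotic lowering): /i/ is a high vowel immediately before /r/, so it lowers to [e]. /wenendiriid/ → wenenderiid.
Rule 3 (final devoicing): /d/ is a voiced stop in word-final position, so it devoices to [t]. /wenenderiid/ → wenenderiit.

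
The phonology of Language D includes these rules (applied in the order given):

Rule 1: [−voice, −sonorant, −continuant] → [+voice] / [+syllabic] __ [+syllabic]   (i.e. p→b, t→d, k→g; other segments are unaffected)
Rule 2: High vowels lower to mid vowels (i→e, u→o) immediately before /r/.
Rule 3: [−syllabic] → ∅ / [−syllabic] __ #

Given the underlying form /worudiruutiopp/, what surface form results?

woruderuudiop

Rule 1 (intervocalic voicing): /t/ is a voiceless stop between vowels /u/ and /i/, so it voices to [d]. /worudiruutiopp/ → worudiruudiopp.
Rule 2 (pre-rhotic lowering): /i/ is a high vowel immediately before /r/, so it lowers to [e]. /worudiruudiopp/ → woruderuudiopp.
Rule 3 (final cluster simplification): /p/ is the second consonant of a word-final cluster /pp/, so it deletes. /woruderuudiopp/ → woruderuudiop.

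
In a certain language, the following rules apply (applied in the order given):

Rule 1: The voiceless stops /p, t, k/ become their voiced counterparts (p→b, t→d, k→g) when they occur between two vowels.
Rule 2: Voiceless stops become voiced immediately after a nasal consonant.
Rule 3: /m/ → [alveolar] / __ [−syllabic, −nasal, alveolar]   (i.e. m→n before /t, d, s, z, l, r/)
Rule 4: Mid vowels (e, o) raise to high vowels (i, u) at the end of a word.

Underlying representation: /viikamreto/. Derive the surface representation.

viiganredu

Rule 1 (intervocalic voicing): /k/ is a voiceless stop between vowels /i/ and /a/, so it voices to [g]. /t/ is a voiceless stop between vowels /e/ and /o/, so it voices to [d]. /viikamreto/ → viigamredo.
Rule 2 (post-nasal voicing): no segment meets the environment; /viigamredo/ is unchanged.
Rule 3 (nasal place assimilation): /m/ precedes the alveolar consonant /r/, so it assimilates in place to [n]. /viigamredo/ → viiganredo.
Rule 4 (final vowel raising): /o/ is a mid vowel in word-final position, so it raises to [u]. /viiganredo/ → viiganredu.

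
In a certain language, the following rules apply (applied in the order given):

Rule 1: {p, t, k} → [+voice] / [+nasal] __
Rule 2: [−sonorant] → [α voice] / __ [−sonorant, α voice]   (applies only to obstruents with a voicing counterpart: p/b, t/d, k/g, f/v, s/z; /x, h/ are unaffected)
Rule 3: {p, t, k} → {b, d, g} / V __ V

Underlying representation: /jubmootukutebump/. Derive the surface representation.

jubmoodugudebumb

Rule 1 (post-nasal voicing): /p/ is a voiceless stop immediately after the nasal /m/, so it voices to [b]. /jubmootukutebump/ → jubmootukutebumb.
Rule 2 (regressive voicing assimilation): no segment meets the environment; /jubmootukutebumb/ is unchanged.
Rule 3 (intervocalic voicing): /t/ is a voiceless stop between vowels /o/ and /u/, so it voices to [d]. /k/ is a voiceless stop between vowels /u/ and /u/, so it voices to [g]. /t/ is a voiceless stop between vowels /u/ and /e/, so it voices to [d]. /jubmootukutebumb/ → jubmoodugudebumb.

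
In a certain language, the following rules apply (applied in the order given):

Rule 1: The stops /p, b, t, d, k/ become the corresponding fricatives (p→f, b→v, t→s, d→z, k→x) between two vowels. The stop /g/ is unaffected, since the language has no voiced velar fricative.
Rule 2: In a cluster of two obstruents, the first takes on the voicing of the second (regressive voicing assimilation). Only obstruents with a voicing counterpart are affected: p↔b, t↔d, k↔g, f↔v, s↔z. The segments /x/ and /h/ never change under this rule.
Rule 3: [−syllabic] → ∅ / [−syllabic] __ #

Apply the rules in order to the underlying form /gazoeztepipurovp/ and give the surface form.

Rule 1 (intervocalic spirantization): /p/ is a stop between vowels /e/ and /i/, so it spirantizes to the fricative [f]. /p/ is a stop between vowels /i/ and /u/, so it spirantizes to the fricative [f]. /gazoeztepipurovp/ → gazoeztefifurovp.
Rule 2 (regressive voicing assimilation): /z/ precedes the voiceless obstruent /t/, so it devoices to [s] by assimilation. /v/ precedes the voiceless obstruent /p/, so it devoices to [f] by assimilation. /gazoeztefifurovp/ → gazoestefifurofp.
Rule 3 (final cluster simplification): /p/ is the second consonant of a word-final cluster /fp/, so it deletes. /gazoestefifurofp/ → gazoestefifurof.

gazoestefifurof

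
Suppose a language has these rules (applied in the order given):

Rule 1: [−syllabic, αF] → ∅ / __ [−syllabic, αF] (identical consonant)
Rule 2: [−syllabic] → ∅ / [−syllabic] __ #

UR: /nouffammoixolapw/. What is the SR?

noufamoixolap

Rule 1 (degemination): /ff/ is a geminate; the first /f/ deletes. /mm/ is a geminate; the first /m/ deletes. /nouffammoixolapw/ → noufamoixolapw.
Rule 2 (final cluster simplification): /w/ is the second consonant of a word-final cluster /pw/, so it deletes. /noufamoixolapw/ → noufamoixolap.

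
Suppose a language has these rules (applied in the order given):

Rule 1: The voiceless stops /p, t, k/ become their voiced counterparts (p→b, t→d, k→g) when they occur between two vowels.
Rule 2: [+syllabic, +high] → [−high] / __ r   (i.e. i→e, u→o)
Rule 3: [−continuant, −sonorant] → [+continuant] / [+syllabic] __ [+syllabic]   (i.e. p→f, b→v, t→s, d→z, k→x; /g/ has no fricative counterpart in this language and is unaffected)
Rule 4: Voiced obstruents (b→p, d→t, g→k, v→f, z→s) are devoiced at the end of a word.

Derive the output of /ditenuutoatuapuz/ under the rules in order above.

dizenuuzoazuavus

Rule 1 (intervocalic voicing): /t/ is a voiceless stop between vowels /i/ and /e/, so it voices to [d]. /t/ is a voiceless stop between vowels /u/ and /o/, so it voices to [d]. /t/ is a voiceless stop between vowels /a/ and /u/, so it voices to [d]. /p/ is a voiceless stop between vowels /a/ and /u/, so it voices to [b]. /ditenuutoatuapuz/ → didenuudoaduabuz.
Rule 2 (pre-rhotic lowering): no segment meets the environment; /didenuudoaduabuz/ is unchanged.
Rule 3 (intervocalic spirantization): /d/ is a stop between vowels /i/ and /e/, so it spirantizes to the fricative [z]. /d/ is a stop between vowels /u/ and /o/, so it spirantizes to the fricative [z]. /d/ is a stop between vowels /a/ and /u/, so it spirantizes to the fricative [z]. /b/ is a stop between vowels /a/ and /u/, so it spirantizes to the fricative [v]. /didenuudoaduabuz/ → dizenuuzoazuavuz.
Rule 4 (final devoicing): /z/ is a voiced obstruent in word-final position, so it devoices to [s]. /dizenuuzoazuavuz/ → dizenuuzoazuavus.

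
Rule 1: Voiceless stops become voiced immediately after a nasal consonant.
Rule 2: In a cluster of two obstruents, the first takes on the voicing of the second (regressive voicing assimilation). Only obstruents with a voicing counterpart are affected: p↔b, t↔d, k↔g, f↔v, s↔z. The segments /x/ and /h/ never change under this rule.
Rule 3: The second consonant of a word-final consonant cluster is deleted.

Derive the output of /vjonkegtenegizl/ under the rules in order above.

vjongektenegiz

Rule 1 (post-nasal voicing): /k/ is a voiceless stop immediately after the nasal /n/, so it voices to [g]. /vjonkegtenegizl/ → vjongegtenegizl.
Rule 2 (regressive voicing assimilation): /g/ precedes the voiceless obstruent /t/, so it devoices to [k] by assimilation. /vjongegtenegizl/ → vjongektenegizl.
Rule 3 (final cluster simplification): /l/ is the second consonant of a word-final cluster /zl/, so it deletes. /vjongektenegizl/ → vjongektenegiz.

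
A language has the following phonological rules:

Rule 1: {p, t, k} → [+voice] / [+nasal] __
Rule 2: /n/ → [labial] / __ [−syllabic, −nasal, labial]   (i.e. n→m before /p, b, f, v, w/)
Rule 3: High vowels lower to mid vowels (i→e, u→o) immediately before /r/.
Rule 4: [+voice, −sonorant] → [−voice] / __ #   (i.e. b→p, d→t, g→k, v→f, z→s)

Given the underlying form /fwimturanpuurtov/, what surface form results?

Rule 1 (post-nasal voicing): /t/ is a voiceless stop immediately after the nasal /m/, so it voices to [d]. /p/ is a voiceless stop immediately after the nasal /n/, so it voices to [b]. /fwimturanpuurtov/ → fwimduranbuurtov.
Rule 2 (nasal place assimilation): /n/ precedes the labial consonant /b/, so it assimilates in place to [m]. /fwimduranbuurtov/ → fwimdurambuurtov.
Rule 3 (pre-rhotic lowering): /u/ is a high vowel immediately before /r/, so it lowers to [o]. /u/ is a high vowel immediately before /r/, so it lowers to [o]. /fwimdurambuurtov/ → fwimdorambuortov.
Rule 4 (final devoicing): /v/ is a voiced obstruent in word-final position, so it devoices to [f]. /fwimdorambuortov/ → fwimdorambuortof.

fwimdorambuortof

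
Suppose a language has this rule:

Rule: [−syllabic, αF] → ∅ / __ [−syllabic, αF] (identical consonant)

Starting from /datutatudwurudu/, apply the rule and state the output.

datutatudwurudu

No segment of /datutatudwurudu/ meets the structural description of the rule, so the form surfaces unchanged.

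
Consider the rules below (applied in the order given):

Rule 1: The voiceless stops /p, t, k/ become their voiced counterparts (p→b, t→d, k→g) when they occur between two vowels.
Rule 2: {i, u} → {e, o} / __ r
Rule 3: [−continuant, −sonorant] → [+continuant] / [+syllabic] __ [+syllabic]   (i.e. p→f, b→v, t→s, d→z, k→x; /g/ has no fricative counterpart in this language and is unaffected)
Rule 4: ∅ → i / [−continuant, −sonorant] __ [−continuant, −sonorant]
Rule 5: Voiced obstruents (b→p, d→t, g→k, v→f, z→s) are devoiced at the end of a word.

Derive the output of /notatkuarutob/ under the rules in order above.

Rule 1 (intervocalic voicing): /t/ is a voiceless stop between vowels /o/ and /a/, so it voices to [d]. /t/ is a voiceless stop between vowels /u/ and /o/, so it voices to [d]. /notatkuarutob/ → nodatkuarudob.
Rule 2 (pre-rhotic lowering): no segment meets the environment; /nodatkuarudob/ is unchanged.
Rule 3 (intervocalic spirantization): /d/ is a stop between vowels /o/ and /a/, so it spirantizes to the fricative [z]. /d/ is a stop between vowels /u/ and /o/, so it spirantizes to the fricative [z]. /nodatkuarudob/ → nozatkuaruzob.
Rule 4 (stop-cluster i-epenthesis): /t/ and /k/ form a stop–stop cluster, so [i] is inserted between them. /nozatkuaruzob/ → nozatikuaruzob.
Rule 5 (final devoicing): /b/ is a voiced obstruent in word-final position, so it devoices to [p]. /nozatikuaruzob/ → nozatikuaruzop.

nozatikuaruzop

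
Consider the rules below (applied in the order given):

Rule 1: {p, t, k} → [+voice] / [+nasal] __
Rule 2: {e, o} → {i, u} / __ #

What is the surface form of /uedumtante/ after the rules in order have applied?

uedumdandi

Rule 1 (post-nasal voicing): /t/ is a voiceless stop immediately after the nasal /m/, so it voices to [d]. /t/ is a voiceless stop immediately after the nasal /n/, so it voices to [d]. /uedumtante/ → uedumdande.
Rule 2 (final vowel raising): /e/ is a mid vowel in word-final position, so it raises to [i]. /uedumdande/ → uedumdandi.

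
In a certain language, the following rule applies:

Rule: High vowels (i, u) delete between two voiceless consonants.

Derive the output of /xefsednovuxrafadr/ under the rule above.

xefsednovuxrafadr

No segment of /xefsednovuxrafadr/ meets the structural description of the rule, so the form surfaces unchanged.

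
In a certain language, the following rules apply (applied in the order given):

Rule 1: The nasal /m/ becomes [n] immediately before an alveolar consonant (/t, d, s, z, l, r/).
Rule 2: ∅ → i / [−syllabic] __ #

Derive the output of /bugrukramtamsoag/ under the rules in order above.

Rule 1 (nasal place assimilation): /m/ precedes the alveolar consonant /t/, so it assimilates in place to [n]. /m/ precedes the alveolar consonant /s/, so it assimilates in place to [n]. /bugrukramtamsoag/ → bugrukrantansoag.
Rule 2 (final i-epenthesis): the form ends in the consonant /g/, so [i] is inserted word-finally. /bugrukrantansoag/ → bugrukrantansoagi.

bugrukrantansoagi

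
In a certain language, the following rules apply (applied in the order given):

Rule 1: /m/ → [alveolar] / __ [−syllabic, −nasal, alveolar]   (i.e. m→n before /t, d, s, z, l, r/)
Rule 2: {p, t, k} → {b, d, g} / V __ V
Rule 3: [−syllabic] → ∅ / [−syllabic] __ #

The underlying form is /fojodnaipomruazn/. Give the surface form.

fojodnaibonruaz

Rule 1 (nasal place assimilation): /m/ precedes the alveolar consonant /r/, so it assimilates in place to [n]. /fojodnaipomruazn/ → fojodnaiponruazn.
Rule 2 (intervocalic voicing): /p/ is a voiceless stop between vowels /i/ and /o/, so it voices to [b]. /fojodnaiponruazn/ → fojodnaibonruazn.
Rule 3 (final cluster simplification): /n/ is the second consonant of a word-final cluster /zn/, so it deletes. /fojodnaibonruazn/ → fojodnaibonruaz.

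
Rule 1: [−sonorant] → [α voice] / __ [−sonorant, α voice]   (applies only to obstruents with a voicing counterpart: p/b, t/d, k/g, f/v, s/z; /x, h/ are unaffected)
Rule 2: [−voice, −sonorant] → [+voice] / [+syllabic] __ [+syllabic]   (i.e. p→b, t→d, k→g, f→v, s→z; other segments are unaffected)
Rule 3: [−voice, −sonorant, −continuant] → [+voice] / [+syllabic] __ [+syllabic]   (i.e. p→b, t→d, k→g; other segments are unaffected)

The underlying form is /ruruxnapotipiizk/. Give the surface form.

ruruxnabodibiisk

Rule 1 (regressive voicing assimilation): /z/ precedes the voiceless obstruent /k/, so it devoices to [s] by assimilation. /ruruxnapotipiizk/ → ruruxnapotipiisk.
Rule 2 (intervocalic voicing): /p/ is a voiceless obstruent between vowels /a/ and /o/, so it voices to [b]. /t/ is a voiceless obstruent between vowels /o/ and /i/, so it voices to [d]. /p/ is a voiceless obstruent between vowels /i/ and /i/, so it voices to [b]. /ruruxnapotipiisk/ → ruruxnabodibiisk.
Rule 3 (intervocalic voicing): no segment meets the environment; /ruruxnabodibiisk/ is unchanged.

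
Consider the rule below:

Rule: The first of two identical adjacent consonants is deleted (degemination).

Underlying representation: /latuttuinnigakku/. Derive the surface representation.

/tt/ is a geminate; the first /t/ deletes.
/nn/ is a geminate; the first /n/ deletes.
/kk/ is a geminate; the first /k/ deletes.
Surface form: [latutuinigaku].

latutuinigaku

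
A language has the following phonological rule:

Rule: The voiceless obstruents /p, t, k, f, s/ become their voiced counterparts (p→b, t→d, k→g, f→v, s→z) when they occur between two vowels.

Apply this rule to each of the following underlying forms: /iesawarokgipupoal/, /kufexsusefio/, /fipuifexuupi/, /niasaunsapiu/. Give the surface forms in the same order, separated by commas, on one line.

iezawarokgibuboal, kuvexsuzevio, fibuivexuubi, niazaunsabiu

/iesawarokgipupoal/: /s/ is a voiceless obstruent between vowels /e/ and /a/, so it voices to [z]. /p/ is a voiceless obstruent between vowels /i/ and /u/, so it voices to [b]. /p/ is a voiceless obstruent between vowels /u/ and /o/, so it voices to [b]. → [iezawarokgibuboal].
/kufexsusefio/: /f/ is a voiceless obstruent between vowels /u/ and /e/, so it voices to [v]. /s/ is a voiceless obstruent between vowels /u/ and /e/, so it voices to [z]. /f/ is a voiceless obstruent between vowels /e/ and /i/, so it voices to [v]. → [kuvexsuzevio].
/fipuifexuupi/: /p/ is a voiceless obstruent between vowels /i/ and /u/, so it voices to [b]. /f/ is a voiceless obstruent between vowels /i/ and /e/, so it voices to [v]. /p/ is a voiceless obstruent between vowels /u/ and /i/, so it voices to [b]. → [fibuivexuubi].
/niasaunsapiu/: /s/ is a voiceless obstruent between vowels /a/ and /a/, so it voices to [z]. /p/ is a voiceless obstruent between vowels /a/ and /i/, so it voices to [b]. → [niazaunsabiu].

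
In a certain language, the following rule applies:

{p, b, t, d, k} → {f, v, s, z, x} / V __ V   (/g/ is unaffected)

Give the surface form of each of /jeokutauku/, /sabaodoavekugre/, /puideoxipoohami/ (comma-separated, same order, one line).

jeoxusauxu, savaozoavexugre, puizeoxifoohami

/jeokutauku/: /k/ is a stop between vowels /o/ and /u/, so it spirantizes to the fricative [x]. /t/ is a stop between vowels /u/ and /a/, so it spirantizes to the fricative [s]. /k/ is a stop between vowels /u/ and /u/, so it spirantizes to the fricative [x]. → [jeoxusauxu].
/sabaodoavekugre/: /b/ is a stop between vowels /a/ and /a/, so it spirantizes to the fricative [v]. /d/ is a stop between vowels /o/ and /o/, so it spirantizes to the fricative [z]. /k/ is a stop between vowels /e/ and /u/, so it spirantizes to the fricative [x]. → [savaozoavexugre].
/puideoxipoohami/: /d/ is a stop between vowels /i/ and /e/, so it spirantizes to the fricative [z]. /p/ is a stop between vowels /i/ and /o/, so it spirantizes to the fricative [f]. → [puizeoxifoohami].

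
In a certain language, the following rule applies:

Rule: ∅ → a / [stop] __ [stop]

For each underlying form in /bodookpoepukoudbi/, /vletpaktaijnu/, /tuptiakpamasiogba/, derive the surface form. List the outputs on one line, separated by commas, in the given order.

bodookapoepukoudabi, vletapakataijnu, tupatiakapamasiogaba

/bodookpoepukoudbi/: /k/ and /p/ form a stop–stop cluster, so [a] is inserted between them. /d/ and /b/ form a stop–stop cluster, so [a] is inserted between them. → [bodookapoepukoudabi].
/vletpaktaijnu/: /t/ and /p/ form a stop–stop cluster, so [a] is inserted between them. /k/ and /t/ form a stop–stop cluster, so [a] is inserted between them. → [vletapakataijnu].
/tuptiakpamasiogba/: /p/ and /t/ form a stop–stop cluster, so [a] is inserted between them. /k/ and /p/ form a stop–stop cluster, so [a] is inserted between them. /g/ and /b/ form a stop–stop cluster, so [a] is inserted between them. → [tupatiakapamasiogaba].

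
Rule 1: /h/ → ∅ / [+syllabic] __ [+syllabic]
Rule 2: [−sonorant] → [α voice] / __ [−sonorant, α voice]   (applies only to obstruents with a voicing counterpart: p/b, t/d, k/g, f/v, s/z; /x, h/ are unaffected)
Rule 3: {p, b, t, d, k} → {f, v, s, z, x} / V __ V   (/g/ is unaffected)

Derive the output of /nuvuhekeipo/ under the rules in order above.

nuvuexeifo

Rule 1 (intervocalic h-deletion): /h/ occurs between vowels /u/ and /e/, so it deletes. /nuvuhekeipo/ → nuvuekeipo.
Rule 2 (regressive voicing assimilation): no segment meets the environment; /nuvuekeipo/ is unchanged.
Rule 3 (intervocalic spirantization): /k/ is a stop between vowels /e/ and /e/, so it spirantizes to the fricative [x]. /p/ is a stop between vowels /i/ and /o/, so it spirantizes to the fricative [f]. /nuvuekeipo/ → nuvuexeifo.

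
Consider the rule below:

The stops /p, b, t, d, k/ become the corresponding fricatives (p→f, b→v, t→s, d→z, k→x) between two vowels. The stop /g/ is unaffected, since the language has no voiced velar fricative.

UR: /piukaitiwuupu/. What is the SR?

/k/ is a stop between vowels /u/ and /a/, so it spirantizes to the fricative [x].
/t/ is a stop between vowels /i/ and /i/, so it spirantizes to the fricative [s].
/p/ is a stop between vowels /u/ and /u/, so it spirantizes to the fricative [f].
The other instance of /p/ does not occur in the required environment and remains unchanged.
Surface form: [piuxaisiwuufu].

piuxaisiwuufu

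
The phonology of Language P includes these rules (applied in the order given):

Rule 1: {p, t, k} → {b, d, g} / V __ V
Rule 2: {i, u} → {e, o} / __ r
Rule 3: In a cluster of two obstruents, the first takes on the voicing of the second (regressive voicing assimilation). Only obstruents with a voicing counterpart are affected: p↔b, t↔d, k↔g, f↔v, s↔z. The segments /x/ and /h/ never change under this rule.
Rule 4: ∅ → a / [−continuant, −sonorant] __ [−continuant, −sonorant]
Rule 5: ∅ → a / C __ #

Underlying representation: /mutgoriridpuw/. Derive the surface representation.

mudagoreritapuwa

Rule 1 (intervocalic voicing): no segment meets the environment; /mutgoriridpuw/ is unchanged.
Rule 2 (pre-rhotic lowering): /i/ is a high vowel immediately before /r/, so it lowers to [e]. /mutgoriridpuw/ → mutgoreridpuw.
Rule 3 (regressive voicing assimilation): /t/ precedes the voiced obstruent /g/, so it voices to [d] by assimilation. /d/ precedes the voiceless obstruent /p/, so it devoices to [t] by assimilation. /mutgoreridpuw/ → mudgoreritpuw.
Rule 4 (stop-cluster a-epenthesis): /d/ and /g/ form a stop–stop cluster, so [a] is inserted between them. /t/ and /p/ form a stop–stop cluster, so [a] is inserted between them. /mudgoreritpuw/ → mudagoreritapuw.
Rule 5 (final a-epenthesis): the form ends in the consonant /w/, so [a] is inserted word-finally. /mudagoreritapuw/ → mudagoreritapuwa.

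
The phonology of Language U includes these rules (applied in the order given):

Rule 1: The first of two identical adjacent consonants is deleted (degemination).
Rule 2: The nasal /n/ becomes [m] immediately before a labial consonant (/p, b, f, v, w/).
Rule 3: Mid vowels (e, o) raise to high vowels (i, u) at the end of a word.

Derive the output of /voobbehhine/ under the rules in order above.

voobehini

Rule 1 (degemination): /bb/ is a geminate; the first /b/ deletes. /hh/ is a geminate; the first /h/ deletes. /voobbehhine/ → voobehine.
Rule 2 (nasal place assimilation): no segment meets the environment; /voobehine/ is unchanged.
Rule 3 (final vowel raising): /e/ is a mid vowel in word-final position, so it raises to [i]. /voobehine/ → voobehini.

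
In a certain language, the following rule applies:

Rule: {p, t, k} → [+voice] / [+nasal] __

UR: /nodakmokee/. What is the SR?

No segment of /nodakmokee/ meets the structural description of the rule, so the form surfaces unchanged.

nodakmokee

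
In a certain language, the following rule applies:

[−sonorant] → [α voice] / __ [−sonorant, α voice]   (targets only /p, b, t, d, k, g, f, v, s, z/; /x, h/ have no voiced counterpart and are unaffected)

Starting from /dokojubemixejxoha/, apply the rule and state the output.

dokojubemixejxoha

No segment of /dokojubemixejxoha/ meets the structural description of the rule, so the form surfaces unchanged.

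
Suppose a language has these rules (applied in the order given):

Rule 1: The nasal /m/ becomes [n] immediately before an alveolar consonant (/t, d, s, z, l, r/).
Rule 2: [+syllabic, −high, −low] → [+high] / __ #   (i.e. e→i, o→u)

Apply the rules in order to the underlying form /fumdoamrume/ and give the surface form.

Rule 1 (nasal place assimilation): /m/ precedes the alveolar consonant /d/, so it assimilates in place to [n]. /m/ precedes the alveolar consonant /r/, so it assimilates in place to [n]. /fumdoamrume/ → fundoanrume.
Rule 2 (final vowel raising): /e/ is a mid vowel in word-final position, so it raises to [i]. /fundoanrume/ → fundoanrumi.

fundoanrumi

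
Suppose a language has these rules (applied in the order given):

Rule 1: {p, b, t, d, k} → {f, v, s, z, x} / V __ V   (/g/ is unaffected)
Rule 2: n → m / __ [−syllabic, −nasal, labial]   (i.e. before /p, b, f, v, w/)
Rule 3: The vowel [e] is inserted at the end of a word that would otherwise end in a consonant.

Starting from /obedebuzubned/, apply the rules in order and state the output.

ovezevuzubnede

Rule 1 (intervocalic spirantization): /b/ is a stop between vowels /o/ and /e/, so it spirantizes to the fricative [v]. /d/ is a stop between vowels /e/ and /e/, so it spirantizes to the fricative [z]. /b/ is a stop between vowels /e/ and /u/, so it spirantizes to the fricative [v]. /obedebuzubned/ → ovezevuzubned.
Rule 2 (nasal place assimilation): no segment meets the environment; /ovezevuzubned/ is unchanged.
Rule 3 (final e-epenthesis): the form ends in the consonant /d/, so [e] is inserted word-finally. /ovezevuzubned/ → ovezevuzubnede.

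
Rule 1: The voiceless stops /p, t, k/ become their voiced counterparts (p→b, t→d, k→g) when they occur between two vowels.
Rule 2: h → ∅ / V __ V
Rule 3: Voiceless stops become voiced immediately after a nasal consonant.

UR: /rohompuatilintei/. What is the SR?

roombuadilindei

Rule 1 (intervocalic voicing): /t/ is a voiceless stop between vowels /a/ and /i/, so it voices to [d]. /rohompuatilintei/ → rohompuadilintei.
Rule 2 (intervocalic h-deletion): /h/ occurs between vowels /o/ and /o/, so it deletes. /rohompuadilintei/ → roompuadilintei.
Rule 3 (post-nasal voicing): /p/ is a voiceless stop immediately after the nasal /m/, so it voices to [b]. /t/ is a voiceless stop immediately after the nasal /n/, so it voices to [d]. /roompuadilintei/ → roombuadilindei.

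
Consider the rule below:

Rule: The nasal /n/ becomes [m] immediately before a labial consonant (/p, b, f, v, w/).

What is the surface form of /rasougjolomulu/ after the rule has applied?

No segment of /rasougjolomulu/ meets the structural description of the rule, so the form surfaces unchanged.

rasougjolomulu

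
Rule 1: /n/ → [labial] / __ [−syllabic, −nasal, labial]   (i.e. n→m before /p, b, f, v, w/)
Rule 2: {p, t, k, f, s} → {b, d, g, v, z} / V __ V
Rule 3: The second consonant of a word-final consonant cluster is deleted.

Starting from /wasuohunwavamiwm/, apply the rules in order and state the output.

wazuohumwavamiw

Rule 1 (nasal place assimilation): /n/ precedes the labial consonant /w/, so it assimilates in place to [m]. /wasuohunwavamiwm/ → wasuohumwavamiwm.
Rule 2 (intervocalic voicing): /s/ is a voiceless obstruent between vowels /a/ and /u/, so it voices to [z]. /wasuohumwavamiwm/ → wazuohumwavamiwm.
Rule 3 (final cluster simplification): /m/ is the second consonant of a word-final cluster /wm/, so it deletes. /wazuohumwavamiwm/ → wazuohumwavamiw.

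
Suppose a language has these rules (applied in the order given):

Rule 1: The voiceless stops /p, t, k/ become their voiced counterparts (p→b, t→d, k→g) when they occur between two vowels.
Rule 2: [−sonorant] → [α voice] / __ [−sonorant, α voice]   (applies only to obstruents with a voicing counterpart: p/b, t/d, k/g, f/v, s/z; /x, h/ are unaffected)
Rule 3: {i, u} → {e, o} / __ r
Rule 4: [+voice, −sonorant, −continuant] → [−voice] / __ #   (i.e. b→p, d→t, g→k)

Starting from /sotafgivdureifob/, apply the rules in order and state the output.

Rule 1 (intervocalic voicing): /t/ is a voiceless stop between vowels /o/ and /a/, so it voices to [d]. /sotafgivdureifob/ → sodafgivdureifob.
Rule 2 (regressive voicing assimilation): /f/ precedes the voiced obstruent /g/, so it voices to [v] by assimilation. /sodafgivdureifob/ → sodavgivdureifob.
Rule 3 (pre-rhotic lowering): /u/ is a high vowel immediately before /r/, so it lowers to [o]. /sodavgivdureifob/ → sodavgivdoreifob.
Rule 4 (final devoicing): /b/ is a voiced stop in word-final position, so it devoices to [p]. /sodavgivdoreifob/ → sodavgivdoreifop.

sodavgivdoreifop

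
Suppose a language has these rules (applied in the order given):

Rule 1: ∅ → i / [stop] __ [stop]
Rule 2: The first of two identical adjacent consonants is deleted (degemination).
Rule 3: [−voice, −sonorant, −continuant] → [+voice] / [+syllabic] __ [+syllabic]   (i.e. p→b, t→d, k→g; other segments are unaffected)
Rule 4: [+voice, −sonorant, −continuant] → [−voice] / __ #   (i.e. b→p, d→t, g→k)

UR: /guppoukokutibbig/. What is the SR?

gubibougogudibibik

Rule 1 (stop-cluster i-epenthesis): /p/ and /p/ form a stop–stop cluster, so [i] is inserted between them. /b/ and /b/ form a stop–stop cluster, so [i] is inserted between them. /guppoukokutibbig/ → gupipoukokutibibig.
Rule 2 (degemination): no segment meets the environment; /gupipoukokutibibig/ is unchanged.
Rule 3 (intervocalic voicing): /p/ is a voiceless stop between vowels /u/ and /i/, so it voices to [b]. /p/ is a voiceless stop between vowels /i/ and /o/, so it voices to [b]. /k/ is a voiceless stop between vowels /u/ and /o/, so it voices to [g]. /k/ is a voiceless stop between vowels /o/ and /u/, so it voices to [g]. /t/ is a voiceless stop between vowels /u/ and /i/, so it voices to [d]. /gupipoukokutibibig/ → gubibougogudibibig.
Rule 4 (final devoicing): /g/ is a voiced stop in word-final position, so it devoices to [k]. /gubibougogudibibig/ → gubibougogudibibik.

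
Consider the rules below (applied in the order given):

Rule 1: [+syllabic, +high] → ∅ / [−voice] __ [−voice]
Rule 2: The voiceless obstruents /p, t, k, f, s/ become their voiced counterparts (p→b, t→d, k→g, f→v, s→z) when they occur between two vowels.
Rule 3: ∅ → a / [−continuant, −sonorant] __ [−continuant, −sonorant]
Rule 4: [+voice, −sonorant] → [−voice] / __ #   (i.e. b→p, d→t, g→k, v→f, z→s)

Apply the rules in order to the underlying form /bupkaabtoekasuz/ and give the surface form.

Rule 1 (high vowel syncope): no segment meets the environment; /bupkaabtoekasuz/ is unchanged.
Rule 2 (intervocalic voicing): /k/ is a voiceless obstruent between vowels /e/ and /a/, so it voices to [g]. /s/ is a voiceless obstruent between vowels /a/ and /u/, so it voices to [z]. /bupkaabtoekasuz/ → bupkaabtoegazuz.
Rule 3 (stop-cluster a-epenthesis): /p/ and /k/ form a stop–stop cluster, so [a] is inserted between them. /b/ and /t/ form a stop–stop cluster, so [a] is inserted between them. /bupkaabtoegazuz/ → bupakaabatoegazuz.
Rule 4 (final devoicing): /z/ is a voiced obstruent in word-final position, so it devoices to [s]. /bupakaabatoegazuz/ → bupakaabatoegazus.

bupakaabatoegazus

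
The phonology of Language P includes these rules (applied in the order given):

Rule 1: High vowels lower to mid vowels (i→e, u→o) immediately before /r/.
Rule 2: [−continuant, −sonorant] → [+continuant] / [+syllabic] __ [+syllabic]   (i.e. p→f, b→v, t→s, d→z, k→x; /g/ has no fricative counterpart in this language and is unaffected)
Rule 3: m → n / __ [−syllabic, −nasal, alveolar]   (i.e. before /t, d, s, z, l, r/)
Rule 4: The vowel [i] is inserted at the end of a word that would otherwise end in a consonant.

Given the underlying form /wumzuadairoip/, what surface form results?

wunzuazaeroipi

Rule 1 (pre-rhotic lowering): /i/ is a high vowel immediately before /r/, so it lowers to [e]. /wumzuadairoip/ → wumzuadaeroip.
Rule 2 (intervocalic spirantization): /d/ is a stop between vowels /a/ and /a/, so it spirantizes to the fricative [z]. /wumzuadaeroip/ → wumzuazaeroip.
Rule 3 (nasal place assimilation): /m/ precedes the alveolar consonant /z/, so it assimilates in place to [n]. /wumzuazaeroip/ → wunzuazaeroip.
Rule 4 (final i-epenthesis): the form ends in the consonant /p/, so [i] is inserted word-finally. /wunzuazaeroip/ → wunzuazaeroipi.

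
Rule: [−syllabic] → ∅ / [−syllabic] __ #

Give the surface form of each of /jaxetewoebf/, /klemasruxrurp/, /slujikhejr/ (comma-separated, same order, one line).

jaxetewoeb, klemasruxrur, slujikhej

/jaxetewoebf/: /f/ is the second consonant of a word-final cluster /bf/, so it deletes. → [jaxetewoeb].
/klemasruxrurp/: /p/ is the second consonant of a word-final cluster /rp/, so it deletes. → [klemasruxrur].
/slujikhejr/: /r/ is the second consonant of a word-final cluster /jr/, so it deletes. → [slujikhej].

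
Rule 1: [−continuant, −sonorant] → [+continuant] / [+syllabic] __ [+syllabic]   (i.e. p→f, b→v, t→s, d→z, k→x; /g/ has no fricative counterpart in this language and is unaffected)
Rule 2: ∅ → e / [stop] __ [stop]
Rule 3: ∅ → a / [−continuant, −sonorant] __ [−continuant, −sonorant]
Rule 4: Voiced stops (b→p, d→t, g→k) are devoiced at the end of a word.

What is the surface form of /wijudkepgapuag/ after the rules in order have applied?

wijudekepegafuak

Rule 1 (intervocalic spirantization): /p/ is a stop between vowels /a/ and /u/, so it spirantizes to the fricative [f]. /wijudkepgapuag/ → wijudkepgafuag.
Rule 2 (stop-cluster e-epenthesis): /d/ and /k/ form a stop–stop cluster, so [e] is inserted between them. /p/ and /g/ form a stop–stop cluster, so [e] is inserted between them. /wijudkepgafuag/ → wijudekepegafuag.
Rule 3 (stop-cluster a-epenthesis): no segment meets the environment; /wijudekepegafuag/ is unchanged.
Rule 4 (final devoicing): /g/ is a voiced stop in word-final position, so it devoices to [k]. /wijudekepegafuag/ → wijudekepegafuak.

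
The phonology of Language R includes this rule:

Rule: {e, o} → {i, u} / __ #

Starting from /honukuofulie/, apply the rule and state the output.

/e/ is a mid vowel in word-final position, so it raises to [i].
The other instances of /o/ do not occur in the required environment and remain unchanged.
Surface form: [honukuofulii].

honukuofulii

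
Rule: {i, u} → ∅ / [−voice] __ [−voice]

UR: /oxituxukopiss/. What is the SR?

/i/ is a high vowel flanked by voiceless consonants /x/ and /t/, so it deletes.
/u/ is a high vowel flanked by voiceless consonants /t/ and /x/, so it deletes.
/u/ is a high vowel flanked by voiceless consonants /x/ and /k/, so it deletes.
/i/ is a high vowel flanked by voiceless consonants /p/ and /s/, so it deletes.
Surface form: [oxtxkopss].

oxtxkopss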